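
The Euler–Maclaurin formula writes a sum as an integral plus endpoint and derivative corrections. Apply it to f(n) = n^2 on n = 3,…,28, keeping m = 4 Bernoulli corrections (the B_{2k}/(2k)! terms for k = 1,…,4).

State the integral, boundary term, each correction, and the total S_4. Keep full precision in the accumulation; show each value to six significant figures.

Integral: ∫_3^28 x^2 dx = 7308.33.
Boundary: ½(f(3) + f(28)) = ½(9.00000 + 784.000) = 396.500.
Integral + boundary = 7704.83.
Correction k=1: B_{2}/2! · (f^{(1)}(28) − f^{(1)}(3)) = 1/12 · (56.0000 − 6.00000) = 4.16667.
Partial sum through k=1: 7709.00.
Correction k=2: B_{4}/4! · (f^{(3)}(28) − f^{(3)}(3)) = −1/720 · (0.00000 − 0.00000) = 0.00000.
Partial sum through k=2: 7709.00.
Correction k=3: B_{6}/6! · (f^{(5)}(28) − f^{(5)}(3)) = 1/30240 · (0.00000 − 0.00000) = 0.00000.
Partial sum through k=3: 7709.00.
Correction k=4: B_{8}/8! · (f^{(7)}(28) − f^{(7)}(3)) = −1/1209600 · (0.00000 − 0.00000) = 0.00000.

S_4 ≈ 7709.00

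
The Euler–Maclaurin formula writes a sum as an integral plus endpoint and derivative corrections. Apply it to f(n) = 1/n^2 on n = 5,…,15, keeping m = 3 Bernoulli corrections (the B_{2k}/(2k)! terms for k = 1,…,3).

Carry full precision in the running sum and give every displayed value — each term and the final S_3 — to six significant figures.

S_3 ≈ 0.156829

The integral term ∫_5^15 1/x^2 dx = 0.133333.
Boundary: ½(f(5) + f(15)) = ½(0.0400000 + 0.00444444) = 0.0222222.
Running total after boundary: 0.155556.
Order-1 term: 1/12 · (-0.000592593 − (-0.0160000)) = 0.00128395.
Partial sum through k=1: 0.156840.
Order-2 term: −1/720 · (-3.16049e-05 − (-0.00768000)) = -1.06228e-05.
Partial sum through k=2: 0.156829.
Order-3 term: 1/30240 · (-4.21399e-06 − (-0.00921600)) = 3.04623e-07.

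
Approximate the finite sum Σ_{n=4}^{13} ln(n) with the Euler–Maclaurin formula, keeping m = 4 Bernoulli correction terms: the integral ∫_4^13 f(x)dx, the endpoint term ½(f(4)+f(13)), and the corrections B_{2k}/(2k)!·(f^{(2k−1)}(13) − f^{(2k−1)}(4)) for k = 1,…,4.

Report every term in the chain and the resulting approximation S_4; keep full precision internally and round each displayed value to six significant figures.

S_4 ≈ 20.7604

Integral: ∫_4^13 ln(x) dx = 18.7992.
Endpoint term: (f(4) + f(13))/2 = (1.38629 + 2.56495)/2 = 1.97562.
Running total after boundary: 20.7748.
Order-1 term: 1/12 · (0.0769231 − 0.250000) = -0.0144231.
Running total after k=1: 20.7604.
Order-2 term: −1/720 · (0.000910332 − 0.0312500) = 4.21384e-05.
Running total after k=2: 20.7604.
Order-3 term: 1/30240 · (6.46390e-05 − 0.0234375) = -7.72912e-07.
Running total after k=3: 20.7604.
Order-4 term: −1/1209600 · (1.14744e-05 − 0.0439453) = 3.63210e-08.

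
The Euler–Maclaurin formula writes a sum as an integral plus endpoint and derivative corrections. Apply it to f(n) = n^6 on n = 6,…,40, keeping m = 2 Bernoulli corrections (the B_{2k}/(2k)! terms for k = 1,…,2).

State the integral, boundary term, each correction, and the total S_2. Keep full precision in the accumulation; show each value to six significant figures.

Integral: ∫_6^40 x^6 dx = 2.34057e+10.
½[f(6) + f(40)] = ½[46656.0 + 4.09600e+09] = 2.04802e+09.
Running total after boundary: 2.54537e+10.
k=1: B_{2}/(2)! × [f^{(1)}(40) − f^{(1)}(6)] = 1/12 × (6.14400e+08 − 46656.0) = 5.11961e+07.
After k=1: 2.55049e+10.
k=2: B_{4}/(4)! × [f^{(3)}(40) − f^{(3)}(6)] = −1/720 × (7.68000e+06 − 25920.0) = -10630.7.

S_2 ≈ 2.55049e+10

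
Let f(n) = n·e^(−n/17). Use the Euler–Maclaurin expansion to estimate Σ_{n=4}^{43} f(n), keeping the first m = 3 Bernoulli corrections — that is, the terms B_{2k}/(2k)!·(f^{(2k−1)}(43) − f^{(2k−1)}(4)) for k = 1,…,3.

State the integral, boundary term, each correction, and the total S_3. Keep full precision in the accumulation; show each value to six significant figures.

S_3 ≈ 204.085

∫_4^43 x·e^(−x/17) dx evaluates to 200.851.
Endpoint term: (f(4) + f(43))/2 = (3.16135 + 3.42735)/2 = 3.29435.
Running total after boundary: 204.145.
Correction k=1: B_{2}/2! · (f^{(1)}(43) − f^{(1)}(4)) = 1/12 · (-0.121903 − 0.604376) = -0.0605233.
Running total after k=1: 204.085.
Correction k=2: B_{4}/4! · (f^{(3)}(43) − f^{(3)}(4)) = −1/720 · (0.000129788 − 0.00756074) = 1.03208e-05.
Running total after k=2: 204.085.
Correction k=3: B_{6}/6! · (f^{(5)}(43) − f^{(5)}(4)) = 1/30240 · (2.35774e-06 − 4.50872e-05) = -1.41301e-09.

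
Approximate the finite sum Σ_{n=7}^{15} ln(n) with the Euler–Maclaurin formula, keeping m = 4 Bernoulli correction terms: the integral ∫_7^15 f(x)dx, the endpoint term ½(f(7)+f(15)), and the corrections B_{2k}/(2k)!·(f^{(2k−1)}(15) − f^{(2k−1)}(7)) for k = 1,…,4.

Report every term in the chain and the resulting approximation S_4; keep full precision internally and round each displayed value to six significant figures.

S_4 ≈ 21.3200

The integral term ∫_7^15 ln(x) dx = 18.9994.
½[f(7) + f(15)] = ½[1.94591 + 2.70805] = 2.32698.
Integral + boundary = 21.3264.
k=1: B_{2}/(2)! × [f^{(1)}(15) − f^{(1)}(7)] = 1/12 × (0.0666667 − 0.142857) = -0.00634921.
Partial sum through k=1: 21.3200.
k=2: B_{4}/(4)! × [f^{(3)}(15) − f^{(3)}(7)] = −1/720 × (0.000592593 − 0.00583090) = 7.27543e-06.
Partial sum through k=2: 21.3200.
k=3: B_{6}/(6)! × [f^{(5)}(15) − f^{(5)}(7)] = 1/30240 × (3.16049e-05 − 0.00142798) = -4.61763e-08.
Partial sum through k=3: 21.3200.
k=4: B_{8}/(8)! × [f^{(7)}(15) − f^{(7)}(7)] = −1/1209600 × (4.21399e-06 − 0.000874271) = 7.19293e-10.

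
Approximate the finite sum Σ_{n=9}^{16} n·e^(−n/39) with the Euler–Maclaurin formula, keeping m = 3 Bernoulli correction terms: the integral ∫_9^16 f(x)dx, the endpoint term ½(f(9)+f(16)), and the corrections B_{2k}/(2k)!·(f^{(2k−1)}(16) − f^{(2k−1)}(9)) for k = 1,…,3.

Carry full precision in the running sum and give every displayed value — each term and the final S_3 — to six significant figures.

S_3 ≈ 71.9206

Integral: ∫_9^16 x·e^(−x/39) dx = 63.0584.
Endpoint term: (f(9) + f(16))/2 = (7.14530 + 10.6157)/2 = 8.88049.
Integral + boundary = 71.9389.
k=1: B_{2}/(2)! × [f^{(1)}(16) − f^{(1)}(9)] = 1/12 × (0.391283 − 0.610710) = -0.0182855.
After k=1: 71.9206.
k=2: B_{4}/(4)! × [f^{(3)}(16) − f^{(3)}(9)] = −1/720 × (0.00112968 − 0.00144547) = 4.38593e-07.
After k=2: 71.9206.
k=3: B_{6}/(6)! × [f^{(5)}(16) − f^{(5)}(9)] = 1/30240 × (1.31631e-06 − 1.63670e-06) = -1.05948e-11.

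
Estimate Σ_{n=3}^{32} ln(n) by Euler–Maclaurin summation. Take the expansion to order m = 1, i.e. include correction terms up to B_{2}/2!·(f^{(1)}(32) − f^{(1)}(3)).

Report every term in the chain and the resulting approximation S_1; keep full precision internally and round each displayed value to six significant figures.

S_1 ≈ 80.8647

∫_3^32 ln(x) dx evaluates to 78.6077.
Endpoint term: (f(3) + f(32))/2 = (1.09861 + 3.46574)/2 = 2.28217.
Running total after boundary: 80.8899.
Order-1 term: 1/12 · (0.0312500 − 0.333333) = -0.0251736.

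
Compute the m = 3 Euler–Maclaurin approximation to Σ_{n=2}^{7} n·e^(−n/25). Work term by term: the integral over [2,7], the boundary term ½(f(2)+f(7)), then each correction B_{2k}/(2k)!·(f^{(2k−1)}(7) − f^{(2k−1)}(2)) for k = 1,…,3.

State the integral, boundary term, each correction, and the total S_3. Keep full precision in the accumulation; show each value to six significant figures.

Integral: ∫_2^7 x·e^(−x/25) dx = 18.4765.
½[f(2) + f(7)] = ½[1.84623 + 5.29049] = 3.56836.
So far: 22.0449.
Order-1 term: 1/12 · (0.544164 − 0.849267) = -0.0254252.
After k=1: 22.0195.
Order-2 term: −1/720 · (0.00328917 − 0.00431280) = 1.42171e-06.
After k=2: 22.0195.
Order-3 term: 1/30240 · (9.13229e-06 − 1.16268e-05) = -8.24917e-11.

S_3 ≈ 22.0195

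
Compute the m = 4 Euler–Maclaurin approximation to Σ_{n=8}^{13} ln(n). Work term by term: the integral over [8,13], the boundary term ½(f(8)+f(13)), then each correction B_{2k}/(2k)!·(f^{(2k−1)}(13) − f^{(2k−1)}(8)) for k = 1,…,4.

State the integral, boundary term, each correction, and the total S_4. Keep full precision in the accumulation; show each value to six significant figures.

S_4 ≈ 14.0270

Integral: ∫_8^13 ln(x) dx = 11.7088.
Endpoint term: (f(8) + f(13))/2 = (2.07944 + 2.56495)/2 = 2.32220.
Integral + boundary = 14.0310.
Correction k=1: B_{2}/2! · (f^{(1)}(13) − f^{(1)}(8)) = 1/12 · (0.0769231 − 0.125000) = -0.00400641.
After k=1: 14.0270.
Correction k=2: B_{4}/4! · (f^{(3)}(13) − f^{(3)}(8)) = −1/720 · (0.000910332 − 0.00390625) = 4.16100e-06.
After k=2: 14.0270.
Correction k=3: B_{6}/6! · (f^{(5)}(13) − f^{(5)}(8)) = 1/30240 · (6.46390e-05 − 0.000732422) = -2.20828e-08.
After k=3: 14.0270.
Correction k=4: B_{8}/8! · (f^{(7)}(13) − f^{(7)}(8)) = −1/1209600 · (1.14744e-05 − 0.000343323) = 2.74346e-10.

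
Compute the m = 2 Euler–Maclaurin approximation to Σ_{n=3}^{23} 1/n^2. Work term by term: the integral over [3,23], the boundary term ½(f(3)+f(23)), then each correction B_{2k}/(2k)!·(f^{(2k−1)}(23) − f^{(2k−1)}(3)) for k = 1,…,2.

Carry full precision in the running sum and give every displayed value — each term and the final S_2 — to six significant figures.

S_2 ≈ 0.352378

The integral term ∫_3^23 1/x^2 dx = 0.289855.
Boundary: ½(f(3) + f(23)) = ½(0.111111 + 0.00189036) = 0.0565007.
So far: 0.346356.
k=1: B_{2}/(2)! × [f^{(1)}(23) − f^{(1)}(3)] = 1/12 × (-0.000164379 − (-0.0740741)) = 0.00615914.
Running total after k=1: 0.352515.
k=2: B_{4}/(4)! × [f^{(3)}(23) − f^{(3)}(3)] = −1/720 × (-3.72883e-06 − (-0.0987654)) = -0.000137169.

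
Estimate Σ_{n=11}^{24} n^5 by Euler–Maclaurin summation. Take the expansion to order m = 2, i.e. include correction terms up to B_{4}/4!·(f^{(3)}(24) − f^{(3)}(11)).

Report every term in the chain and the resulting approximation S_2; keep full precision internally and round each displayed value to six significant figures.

S_2 ≈ 3.57492e+07

The integral term ∫_11^24 x^5 dx = 3.15552e+07.
½[f(11) + f(24)] = ½[161051 + 7.96262e+06] = 4.06184e+06.
So far: 3.56171e+07.
Correction k=1: B_{2}/2! · (f^{(1)}(24) − f^{(1)}(11)) = 1/12 · (1.65888e+06 − 73205.0) = 132140.
Partial sum through k=1: 3.57492e+07.
Correction k=2: B_{4}/4! · (f^{(3)}(24) − f^{(3)}(11)) = −1/720 · (34560.0 − 7260.00) = -37.9167.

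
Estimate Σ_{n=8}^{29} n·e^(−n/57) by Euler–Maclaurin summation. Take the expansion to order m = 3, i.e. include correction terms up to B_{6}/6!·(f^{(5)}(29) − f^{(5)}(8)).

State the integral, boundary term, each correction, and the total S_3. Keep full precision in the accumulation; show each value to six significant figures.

Integral: ∫_8^29 x·e^(−x/57) dx = 272.596.
½[f(8) + f(29)] = ½[6.95243 + 17.4358] = 12.1941.
Running total after boundary: 284.790.
Correction k=1: B_{2}/2! · (f^{(1)}(29) − f^{(1)}(8)) = 1/12 · (0.295343 − 0.747081) = -0.0376448.
Running total after k=1: 284.752.
Correction k=2: B_{4}/4! · (f^{(3)}(29) − f^{(3)}(8)) = −1/720 · (0.000461006 − 0.000764908) = 4.22086e-07.
Running total after k=2: 284.752.
Correction k=3: B_{6}/6! · (f^{(5)}(29) − f^{(5)}(8)) = 1/30240 · (2.55805e-07 − 4.00085e-07) = -4.77116e-12.

S_3 ≈ 284.752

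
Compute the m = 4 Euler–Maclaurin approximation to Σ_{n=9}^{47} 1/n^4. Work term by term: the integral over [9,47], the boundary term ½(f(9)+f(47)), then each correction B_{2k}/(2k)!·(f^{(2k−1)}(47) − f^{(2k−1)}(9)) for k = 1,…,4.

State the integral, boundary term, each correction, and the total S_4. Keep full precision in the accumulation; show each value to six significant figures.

The integral term ∫_9^47 1/x^4 dx = 0.000454037.
Boundary: ½(f(9) + f(47)) = ½(0.000152416 + 2.04931e-07) = 7.63104e-05.
Running total after boundary: 0.000530347.
Order-1 term: 1/12 · (-1.74410e-08 − (-6.77404e-05)) = 5.64358e-06.
After k=1: 0.000535991.
Order-2 term: −1/720 · (-2.36862e-10 − (-2.50890e-05)) = -3.48455e-08.
After k=2: 0.000535956.
Order-3 term: 1/30240 · (-6.00466e-12 − (-1.73455e-05)) = 5.73594e-10.
After k=3: 0.000535956.
Order-4 term: −1/1209600 · (-2.44644e-13 − (-1.92728e-05)) = -1.59332e-11.

S_4 ≈ 0.000535956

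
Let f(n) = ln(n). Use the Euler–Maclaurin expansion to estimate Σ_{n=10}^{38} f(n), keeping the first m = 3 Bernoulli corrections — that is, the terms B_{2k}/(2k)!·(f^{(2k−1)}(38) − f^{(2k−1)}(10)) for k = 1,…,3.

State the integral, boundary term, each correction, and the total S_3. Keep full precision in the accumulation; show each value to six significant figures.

S_3 ≈ 90.1664

∫_10^38 ln(x) dx evaluates to 87.2024.
Boundary: ½(f(10) + f(38)) = ½(2.30259 + 3.63759) = 2.97009.
Integral + boundary = 90.1725.
Correction k=1: B_{2}/2! · (f^{(1)}(38) − f^{(1)}(10)) = 1/12 · (0.0263158 − 0.100000) = -0.00614035.
After k=1: 90.1664.
Correction k=2: B_{4}/4! · (f^{(3)}(38) − f^{(3)}(10)) = −1/720 · (3.64485e-05 − 0.00200000) = 2.72715e-06.
After k=2: 90.1664.
Correction k=3: B_{6}/6! · (f^{(5)}(38) − f^{(5)}(10)) = 1/30240 · (3.02896e-07 − 0.000240000) = -7.92649e-09.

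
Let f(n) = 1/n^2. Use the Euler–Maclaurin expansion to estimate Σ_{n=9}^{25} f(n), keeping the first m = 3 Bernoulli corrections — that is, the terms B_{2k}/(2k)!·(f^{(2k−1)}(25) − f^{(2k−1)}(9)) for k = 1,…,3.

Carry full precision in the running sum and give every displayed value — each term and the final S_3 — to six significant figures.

∫_9^25 1/x^2 dx evaluates to 0.0711111.
½[f(9) + f(25)] = ½[0.0123457 + 0.00160000] = 0.00697284.
Running total after boundary: 0.0780840.
Correction k=1: B_{2}/2! · (f^{(1)}(25) − f^{(1)}(9)) = 1/12 · (-0.000128000 − (-0.00274348)) = 0.000217957.
After k=1: 0.0783019.
Correction k=2: B_{4}/4! · (f^{(3)}(25) − f^{(3)}(9)) = −1/720 · (-2.45760e-06 − (-0.000406442)) = -5.61090e-07.
After k=2: 0.0783013.
Correction k=3: B_{6}/6! · (f^{(5)}(25) − f^{(5)}(9)) = 1/30240 · (-1.17965e-07 − (-0.000150534)) = 4.97408e-09.

S_3 ≈ 0.0783014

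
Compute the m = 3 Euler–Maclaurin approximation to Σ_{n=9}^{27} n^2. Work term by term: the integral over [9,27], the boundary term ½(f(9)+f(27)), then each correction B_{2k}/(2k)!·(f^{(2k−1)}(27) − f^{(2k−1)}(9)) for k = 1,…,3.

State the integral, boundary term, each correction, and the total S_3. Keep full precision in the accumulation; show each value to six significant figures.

∫_9^27 x^2 dx evaluates to 6318.00.
Boundary: ½(f(9) + f(27)) = ½(81.0000 + 729.000) = 405.000.
So far: 6723.00.
k=1: B_{2}/(2)! × [f^{(1)}(27) − f^{(1)}(9)] = 1/12 × (54.0000 − 18.0000) = 3.00000.
After k=1: 6726.00.
k=2: B_{4}/(4)! × [f^{(3)}(27) − f^{(3)}(9)] = −1/720 × (0.00000 − 0.00000) = 0.00000.
After k=2: 6726.00.
k=3: B_{6}/(6)! × [f^{(5)}(27) − f^{(5)}(9)] = 1/30240 × (0.00000 − 0.00000) = 0.00000.

S_3 ≈ 6726.00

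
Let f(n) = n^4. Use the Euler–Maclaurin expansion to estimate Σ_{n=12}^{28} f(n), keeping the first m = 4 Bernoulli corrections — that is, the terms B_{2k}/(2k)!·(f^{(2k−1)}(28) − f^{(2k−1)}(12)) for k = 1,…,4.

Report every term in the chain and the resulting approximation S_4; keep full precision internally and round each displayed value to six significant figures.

S_4 ≈ 3.71674e+06

Integral: ∫_12^28 x^4 dx = 3.39231e+06.
Boundary: ½(f(12) + f(28)) = ½(20736.0 + 614656) = 317696.
Running total after boundary: 3.71000e+06.
Correction k=1: B_{2}/2! · (f^{(1)}(28) − f^{(1)}(12)) = 1/12 · (87808.0 − 6912.00) = 6741.33.
Running total after k=1: 3.71674e+06.
Correction k=2: B_{4}/4! · (f^{(3)}(28) − f^{(3)}(12)) = −1/720 · (672.000 − 288.000) = -0.533333.
Running total after k=2: 3.71674e+06.
Correction k=3: B_{6}/6! · (f^{(5)}(28) − f^{(5)}(12)) = 1/30240 · (0.00000 − 0.00000) = 0.00000.
Running total after k=3: 3.71674e+06.
Correction k=4: B_{8}/8! · (f^{(7)}(28) − f^{(7)}(12)) = −1/1209600 · (0.00000 − 0.00000) = 0.00000.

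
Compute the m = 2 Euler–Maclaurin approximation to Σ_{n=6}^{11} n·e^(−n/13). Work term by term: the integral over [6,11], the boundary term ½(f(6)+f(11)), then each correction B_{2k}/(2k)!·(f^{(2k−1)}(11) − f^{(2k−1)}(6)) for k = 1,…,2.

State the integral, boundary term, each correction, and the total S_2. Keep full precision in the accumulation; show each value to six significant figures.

S_2 ≈ 26.0480

Integral: ∫_6^11 x·e^(−x/13) dx = 21.8200.
Boundary: ½(f(6) + f(11)) = ½(3.78188 + 4.71968) = 4.25078.
So far: 26.0708.
Order-1 term: 1/12 · (0.0660095 − 0.339399) = -0.0227825.
Partial sum through k=1: 26.0480.
Order-2 term: −1/720 · (0.00546825 − 0.00946761) = 5.55467e-06.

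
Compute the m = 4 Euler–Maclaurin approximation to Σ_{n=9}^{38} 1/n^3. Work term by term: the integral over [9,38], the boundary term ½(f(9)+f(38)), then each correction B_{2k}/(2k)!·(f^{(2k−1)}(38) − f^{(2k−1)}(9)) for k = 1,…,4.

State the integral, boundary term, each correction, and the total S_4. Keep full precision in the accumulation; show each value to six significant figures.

∫_9^38 1/x^3 dx evaluates to 0.00582658.
Endpoint term: (f(9) + f(38))/2 = (0.00137174 + 1.82242e-05)/2 = 0.000694983.
So far: 0.00652156.
Order-1 term: 1/12 · (-1.43876e-06 − (-0.000457247)) = 3.79841e-05.
After k=1: 0.00655955.
Order-2 term: −1/720 · (-1.99274e-08 − (-0.000112901)) = -1.56779e-07.
After k=2: 0.00655939.
Order-3 term: 1/30240 · (-5.79605e-10 − (-5.85410e-05)) = 1.93586e-09.
After k=3: 0.00655939.
Order-4 term: −1/1209600 · (-2.88999e-11 − (-5.20365e-05)) = -4.30196e-11.

S_4 ≈ 0.00655939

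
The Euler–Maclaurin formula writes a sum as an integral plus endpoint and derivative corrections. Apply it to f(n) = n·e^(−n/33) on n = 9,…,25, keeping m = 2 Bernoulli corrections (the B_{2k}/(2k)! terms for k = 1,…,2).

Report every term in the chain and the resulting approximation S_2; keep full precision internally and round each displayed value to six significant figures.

S_2 ≈ 167.125

Integral: ∫_9^25 x·e^(−x/33) dx = 157.876.
Boundary: ½(f(9) + f(25)) = ½(6.85170 + 11.7200) = 9.28587.
So far: 167.162.
Correction k=1: B_{2}/2! · (f^{(1)}(25) − f^{(1)}(9)) = 1/12 · (0.113649 − 0.553673) = -0.0366687.
Running total after k=1: 167.125.
Correction k=2: B_{4}/4! · (f^{(3)}(25) − f^{(3)}(9)) = −1/720 · (0.000965337 − 0.00190659) = 1.30729e-06.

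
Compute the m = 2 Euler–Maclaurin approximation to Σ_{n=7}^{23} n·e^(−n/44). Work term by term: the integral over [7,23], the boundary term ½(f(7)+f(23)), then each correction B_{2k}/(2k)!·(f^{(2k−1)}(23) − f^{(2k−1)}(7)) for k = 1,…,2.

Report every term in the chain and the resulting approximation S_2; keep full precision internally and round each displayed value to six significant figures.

Integral: ∫_7^23 x·e^(−x/44) dx = 166.077.
½[f(7) + f(23)] = ½[5.97043 + 13.6367] = 9.80358.
Running total after boundary: 175.880.
Order-1 term: 1/12 · (0.282976 − 0.717227) = -0.0361876.
Partial sum through k=1: 175.844.
Order-2 term: −1/720 · (0.000758666 − 0.00125158) = 6.84606e-07.

S_2 ≈ 175.844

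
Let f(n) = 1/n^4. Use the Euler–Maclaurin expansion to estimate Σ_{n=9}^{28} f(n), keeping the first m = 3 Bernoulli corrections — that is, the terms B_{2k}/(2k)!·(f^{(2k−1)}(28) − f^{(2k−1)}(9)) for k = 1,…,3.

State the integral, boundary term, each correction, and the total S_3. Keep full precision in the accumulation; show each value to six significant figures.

The integral term ∫_9^28 1/x^4 dx = 0.000442063.
Endpoint term: (f(9) + f(28))/2 = (0.000152416 + 1.62693e-06)/2 = 7.70214e-05.
So far: 0.000519084.
k=1: B_{2}/(2)! × [f^{(1)}(28) − f^{(1)}(9)] = 1/12 × (-2.32418e-07 − (-6.77404e-05)) = 5.62566e-06.
Partial sum through k=1: 0.000524710.
k=2: B_{4}/(4)! × [f^{(3)}(28) − f^{(3)}(9)] = −1/720 × (-8.89355e-09 − (-2.50890e-05)) = -3.48335e-08.
Partial sum through k=2: 0.000524675.
k=3: B_{6}/(6)! × [f^{(5)}(28) − f^{(5)}(9)] = 1/30240 × (-6.35253e-10 − (-1.73455e-05)) = 5.73573e-10.

S_3 ≈ 0.000524675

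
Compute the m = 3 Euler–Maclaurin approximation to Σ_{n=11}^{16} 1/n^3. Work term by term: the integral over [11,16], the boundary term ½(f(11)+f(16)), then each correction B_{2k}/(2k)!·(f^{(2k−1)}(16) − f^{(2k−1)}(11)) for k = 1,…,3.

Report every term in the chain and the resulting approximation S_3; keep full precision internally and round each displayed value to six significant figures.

The integral term ∫_11^16 1/x^3 dx = 0.00217911.
Endpoint term: (f(11) + f(16))/2 = (0.000751315 + 0.000244141)/2 = 0.000497728.
Integral + boundary = 0.00267683.
k=1: B_{2}/(2)! × [f^{(1)}(16) − f^{(1)}(11)] = 1/12 × (-4.57764e-05 − (-0.000204904)) = 1.32606e-05.
Running total after k=1: 0.00269009.
k=2: B_{4}/(4)! × [f^{(3)}(16) − f^{(3)}(11)] = −1/720 × (-3.57628e-06 − (-3.38684e-05)) = -4.20724e-08.
Running total after k=2: 0.00269005.
k=3: B_{6}/(6)! × [f^{(5)}(16) − f^{(5)}(11)] = 1/30240 × (-5.86733e-07 − (-1.17560e-05)) = 3.69354e-10.

S_3 ≈ 0.00269005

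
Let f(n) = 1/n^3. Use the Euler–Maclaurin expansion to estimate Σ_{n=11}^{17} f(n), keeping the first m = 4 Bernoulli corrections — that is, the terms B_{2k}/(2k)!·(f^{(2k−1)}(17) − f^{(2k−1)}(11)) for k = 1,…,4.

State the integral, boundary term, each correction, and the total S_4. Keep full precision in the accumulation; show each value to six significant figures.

S_4 ≈ 0.00289359

The integral term ∫_11^17 1/x^3 dx = 0.00240213.
Endpoint term: (f(11) + f(17))/2 = (0.000751315 + 0.000203542)/2 = 0.000477428.
So far: 0.00287956.
Correction k=1: B_{2}/2! · (f^{(1)}(17) − f^{(1)}(11)) = 1/12 · (-3.59191e-05 − (-0.000204904)) = 1.40821e-05.
Running total after k=1: 0.00289364.
Correction k=2: B_{4}/4! · (f^{(3)}(17) − f^{(3)}(11)) = −1/720 · (-2.48575e-06 − (-3.38684e-05)) = -4.35871e-08.
Running total after k=2: 0.00289359.
Correction k=3: B_{6}/6! · (f^{(5)}(17) − f^{(5)}(11)) = 1/30240 · (-3.61251e-07 − (-1.17560e-05)) = 3.76810e-10.
Running total after k=3: 0.00289359.
Correction k=4: B_{8}/8! · (f^{(7)}(17) − f^{(7)}(11)) = −1/1209600 · (-9.00003e-08 − (-6.99530e-06)) = -5.70874e-12.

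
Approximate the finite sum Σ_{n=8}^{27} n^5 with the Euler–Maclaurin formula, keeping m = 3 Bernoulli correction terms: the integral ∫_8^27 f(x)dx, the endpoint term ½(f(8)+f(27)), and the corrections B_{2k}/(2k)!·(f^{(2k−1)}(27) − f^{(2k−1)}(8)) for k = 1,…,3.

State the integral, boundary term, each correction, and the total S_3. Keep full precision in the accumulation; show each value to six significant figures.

S_3 ≈ 7.19369e+07

Integral: ∫_8^27 x^5 dx = 6.45264e+07.
½[f(8) + f(27)] = ½[32768.0 + 1.43489e+07] = 7.19084e+06.
So far: 7.17172e+07.
k=1: B_{2}/(2)! × [f^{(1)}(27) − f^{(1)}(8)] = 1/12 × (2.65720e+06 − 20480.0) = 219727.
Running total after k=1: 7.19370e+07.
k=2: B_{4}/(4)! × [f^{(3)}(27) − f^{(3)}(8)] = −1/720 × (43740.0 − 3840.00) = -55.4167.
Running total after k=2: 7.19369e+07.
k=3: B_{6}/(6)! × [f^{(5)}(27) − f^{(5)}(8)] = 1/30240 × (120.000 − 120.000) = 0.00000.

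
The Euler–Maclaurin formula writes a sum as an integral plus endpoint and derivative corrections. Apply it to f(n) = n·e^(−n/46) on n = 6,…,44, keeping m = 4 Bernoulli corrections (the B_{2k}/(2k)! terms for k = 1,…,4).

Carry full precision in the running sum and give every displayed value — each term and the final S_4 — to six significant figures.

Integral: ∫_6^44 x·e^(−x/46) dx = 508.791.
Endpoint term: (f(6) + f(44))/2 = (5.26628 + 16.9060)/2 = 11.0861.
Integral + boundary = 519.878.
Correction k=1: B_{2}/2! · (f^{(1)}(44) − f^{(1)}(6)) = 1/12 · (0.0167055 − 0.763229) = -0.0622103.
After k=1: 519.815.
Correction k=2: B_{4}/4! · (f^{(3)}(44) − f^{(3)}(6)) = −1/720 · (0.000371058 − 0.00119029) = 1.13782e-06.
After k=2: 519.815.
Correction k=3: B_{6}/6! · (f^{(5)}(44) − f^{(5)}(6)) = 1/30240 · (3.46986e-07 − 9.54579e-07) = -2.00924e-11.
After k=3: 519.815.
Correction k=4: B_{8}/8! · (f^{(7)}(44) − f^{(7)}(6)) = −1/1209600 · (2.45091e-10 − 6.36407e-10) = 3.23509e-16.

S_4 ≈ 519.815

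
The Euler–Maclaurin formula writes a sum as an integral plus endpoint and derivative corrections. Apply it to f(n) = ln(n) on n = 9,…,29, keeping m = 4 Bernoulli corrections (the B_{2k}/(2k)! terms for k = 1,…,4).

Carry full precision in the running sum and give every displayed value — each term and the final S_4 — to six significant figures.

S_4 ≈ 60.6524

The integral term ∫_9^29 ln(x) dx = 57.8766.
½[f(9) + f(29)] = ½[2.19722 + 3.36730] = 2.78226.
Running total after boundary: 60.6588.
Order-1 term: 1/12 · (0.0344828 − 0.111111) = -0.00638570.
Running total after k=1: 60.6524.
Order-2 term: −1/720 · (8.20042e-05 − 0.00274348) = 3.69650e-06.
Running total after k=2: 60.6524.
Order-3 term: 1/30240 · (1.17010e-06 − 0.000406442) = -1.34019e-08.
Running total after k=3: 60.6524.
Order-4 term: −1/1209600 · (4.17394e-08 − 0.000150534) = 1.24415e-10.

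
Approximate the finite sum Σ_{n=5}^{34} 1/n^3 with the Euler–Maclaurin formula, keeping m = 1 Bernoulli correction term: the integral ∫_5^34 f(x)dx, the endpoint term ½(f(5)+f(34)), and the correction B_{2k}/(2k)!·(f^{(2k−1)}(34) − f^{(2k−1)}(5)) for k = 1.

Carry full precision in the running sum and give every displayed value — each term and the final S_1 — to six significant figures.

S_1 ≈ 0.0239800

Integral: ∫_5^34 1/x^3 dx = 0.0195675.
½[f(5) + f(34)] = ½[0.00800000 + 2.54427e-05] = 0.00401272.
So far: 0.0235802.
Correction k=1: B_{2}/2! · (f^{(1)}(34) − f^{(1)}(5)) = 1/12 · (-2.24494e-06 − (-0.00480000)) = 0.000399813.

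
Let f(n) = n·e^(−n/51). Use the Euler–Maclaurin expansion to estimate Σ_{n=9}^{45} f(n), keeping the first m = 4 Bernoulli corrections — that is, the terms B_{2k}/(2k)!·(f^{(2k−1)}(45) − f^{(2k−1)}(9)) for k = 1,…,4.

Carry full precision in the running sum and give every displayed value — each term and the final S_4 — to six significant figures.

∫_9^45 x·e^(−x/51) dx evaluates to 538.959.
Boundary: ½(f(9) + f(45)) = ½(7.54401 + 18.6214) = 13.0827.
So far: 552.042.
Order-1 term: 1/12 · (0.0486833 − 0.690302) = -0.0534682.
Partial sum through k=1: 551.988.
Order-2 term: −1/720 · (0.000336909 − 0.000909938) = 7.95874e-07.
Partial sum through k=2: 551.988.
Order-3 term: 1/30240 · (2.51865e-07 − 5.97646e-07) = -1.14346e-11.
Partial sum through k=3: 551.988.
Order-4 term: −1/1209600 · (1.43867e-10 − 3.25048e-10) = 1.49786e-16.

S_4 ≈ 551.988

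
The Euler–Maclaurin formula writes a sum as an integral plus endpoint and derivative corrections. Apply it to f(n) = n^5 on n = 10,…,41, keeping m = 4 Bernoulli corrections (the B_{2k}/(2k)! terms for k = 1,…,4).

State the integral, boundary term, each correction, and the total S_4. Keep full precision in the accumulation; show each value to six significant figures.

∫_10^41 x^5 dx evaluates to 7.91517e+08.
Boundary: ½(f(10) + f(41)) = ½(100000 + 1.15856e+08) = 5.79781e+07.
So far: 8.49495e+08.
Correction k=1: B_{2}/2! · (f^{(1)}(41) − f^{(1)}(10)) = 1/12 · (1.41288e+07 − 50000.0) = 1.17323e+06.
After k=1: 8.50669e+08.
Correction k=2: B_{4}/4! · (f^{(3)}(41) − f^{(3)}(10)) = −1/720 · (100860 − 6000.00) = -131.750.
After k=2: 8.50669e+08.
Correction k=3: B_{6}/6! · (f^{(5)}(41) − f^{(5)}(10)) = 1/30240 · (120.000 − 120.000) = 0.00000.
After k=3: 8.50669e+08.
Correction k=4: B_{8}/8! · (f^{(7)}(41) − f^{(7)}(10)) = −1/1209600 · (0.00000 − 0.00000) = 0.00000.

S_4 ≈ 8.50669e+08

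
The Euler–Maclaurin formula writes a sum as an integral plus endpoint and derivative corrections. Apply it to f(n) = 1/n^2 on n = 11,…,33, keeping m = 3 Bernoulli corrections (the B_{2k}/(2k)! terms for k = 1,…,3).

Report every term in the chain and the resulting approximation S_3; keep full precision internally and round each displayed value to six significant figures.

S_3 ≈ 0.0653178

Integral: ∫_11^33 1/x^2 dx = 0.0606061.
Endpoint term: (f(11) + f(33))/2 = (0.00826446 + 0.000918274)/2 = 0.00459137.
Integral + boundary = 0.0651974.
k=1: B_{2}/(2)! × [f^{(1)}(33) − f^{(1)}(11)] = 1/12 × (-5.56529e-05 − (-0.00150263)) = 0.000120581.
Running total after k=1: 0.0653180.
k=2: B_{4}/(4)! × [f^{(3)}(33) − f^{(3)}(11)] = −1/720 × (-6.13256e-07 − (-0.000149021)) = -2.06122e-07.
Running total after k=2: 0.0653178.
k=3: B_{6}/(6)! × [f^{(5)}(33) − f^{(5)}(11)] = 1/30240 × (-1.68941e-08 − (-3.69474e-05)) = 1.22125e-09.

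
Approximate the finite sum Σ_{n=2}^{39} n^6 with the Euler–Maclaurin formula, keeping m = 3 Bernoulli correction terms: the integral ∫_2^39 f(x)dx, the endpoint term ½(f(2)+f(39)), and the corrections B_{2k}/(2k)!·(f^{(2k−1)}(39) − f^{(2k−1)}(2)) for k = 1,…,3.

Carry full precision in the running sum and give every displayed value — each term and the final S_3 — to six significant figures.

S_3 ≈ 2.14089e+10

The integral term ∫_2^39 x^6 dx = 1.96044e+10.
½[f(2) + f(39)] = ½[64.0000 + 3.51874e+09] = 1.75937e+09.
Running total after boundary: 2.13638e+10.
Correction k=1: B_{2}/2! · (f^{(1)}(39) − f^{(1)}(2)) = 1/12 · (5.41345e+08 − 192.000) = 4.51121e+07.
After k=1: 2.14089e+10.
Correction k=2: B_{4}/4! · (f^{(3)}(39) − f^{(3)}(2)) = −1/720 · (7.11828e+06 − 960.000) = -9885.17.
After k=2: 2.14089e+10.
Correction k=3: B_{6}/6! · (f^{(5)}(39) − f^{(5)}(2)) = 1/30240 · (28080.0 − 1440.00) = 0.880952.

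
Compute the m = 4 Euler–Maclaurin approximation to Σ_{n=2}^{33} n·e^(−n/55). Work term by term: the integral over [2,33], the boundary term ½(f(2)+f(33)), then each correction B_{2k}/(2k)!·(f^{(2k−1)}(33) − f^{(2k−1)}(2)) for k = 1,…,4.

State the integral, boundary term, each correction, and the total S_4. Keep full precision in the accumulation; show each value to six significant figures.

Integral: ∫_2^33 x·e^(−x/55) dx = 366.800.
Boundary: ½(f(2) + f(33)) = ½(1.92858 + 18.1108) = 10.0197.
Running total after boundary: 376.819.
Order-1 term: 1/12 · (0.219525 − 0.929225) = -0.0591417.
After k=1: 376.760.
Order-2 term: −1/720 · (0.000435421 − 0.000944728) = 7.07372e-07.
After k=2: 376.760.
Order-3 term: 1/30240 · (2.63891e-07 − 5.23066e-07) = -8.57060e-12.
After k=3: 376.760.
Order-4 term: −1/1209600 · (1.26890e-10 − 2.42587e-10) = 9.56490e-17.

S_4 ≈ 376.760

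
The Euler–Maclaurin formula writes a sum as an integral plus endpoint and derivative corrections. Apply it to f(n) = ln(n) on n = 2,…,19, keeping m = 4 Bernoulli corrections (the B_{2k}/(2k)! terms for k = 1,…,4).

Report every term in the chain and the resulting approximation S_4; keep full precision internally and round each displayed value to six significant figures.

S_4 ≈ 39.3399

∫_2^19 ln(x) dx evaluates to 37.5580.
Boundary: ½(f(2) + f(19)) = ½(0.693147 + 2.94444) = 1.81879.
Integral + boundary = 39.3768.
Correction k=1: B_{2}/2! · (f^{(1)}(19) − f^{(1)}(2)) = 1/12 · (0.0526316 − 0.500000) = -0.0372807.
Partial sum through k=1: 39.3396.
Correction k=2: B_{4}/4! · (f^{(3)}(19) − f^{(3)}(2)) = −1/720 · (0.000291588 − 0.250000) = 0.000346817.
Partial sum through k=2: 39.3399.
Correction k=3: B_{6}/6! · (f^{(5)}(19) − f^{(5)}(2)) = 1/30240 · (9.69267e-06 − 0.750000) = -2.48013e-05.
Partial sum through k=3: 39.3399.
Correction k=4: B_{8}/8! · (f^{(7)}(19) − f^{(7)}(2)) = −1/1209600 · (8.05485e-07 − 5.62500) = 4.65030e-06.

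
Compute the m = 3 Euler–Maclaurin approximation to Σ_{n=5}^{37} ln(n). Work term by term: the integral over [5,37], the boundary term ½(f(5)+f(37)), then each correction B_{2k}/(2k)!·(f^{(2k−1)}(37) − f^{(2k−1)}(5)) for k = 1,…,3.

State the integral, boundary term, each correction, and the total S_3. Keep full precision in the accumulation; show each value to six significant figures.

S_3 ≈ 96.1526

∫_5^37 ln(x) dx evaluates to 93.5568.
½[f(5) + f(37)] = ½[1.60944 + 3.61092] = 2.61018.
So far: 96.1670.
Order-1 term: 1/12 · (0.0270270 − 0.200000) = -0.0144144.
Running total after k=1: 96.1525.
Order-2 term: −1/720 · (3.94843e-05 − 0.0160000) = 2.21674e-05.
Running total after k=2: 96.1526.
Order-3 term: 1/30240 · (3.46101e-07 − 0.00768000) = -2.53957e-07.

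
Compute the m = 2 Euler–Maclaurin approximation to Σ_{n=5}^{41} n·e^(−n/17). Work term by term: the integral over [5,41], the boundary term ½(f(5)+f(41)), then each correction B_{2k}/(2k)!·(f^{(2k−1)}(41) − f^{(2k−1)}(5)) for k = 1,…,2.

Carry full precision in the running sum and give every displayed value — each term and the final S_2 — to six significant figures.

S_2 ≈ 193.945

The integral term ∫_5^41 x·e^(−x/17) dx = 190.299.
½[f(5) + f(41)] = ½[3.72594 + 3.67593] = 3.70094.
Running total after boundary: 194.000.
Correction k=1: B_{2}/2! · (f^{(1)}(41) − f^{(1)}(5)) = 1/12 · (-0.126574 − 0.526016) = -0.0543825.
After k=1: 193.945.
Correction k=2: B_{4}/4! · (f^{(3)}(41) − f^{(3)}(5)) = −1/720 · (0.000182489 − 0.00697714) = 9.43701e-06.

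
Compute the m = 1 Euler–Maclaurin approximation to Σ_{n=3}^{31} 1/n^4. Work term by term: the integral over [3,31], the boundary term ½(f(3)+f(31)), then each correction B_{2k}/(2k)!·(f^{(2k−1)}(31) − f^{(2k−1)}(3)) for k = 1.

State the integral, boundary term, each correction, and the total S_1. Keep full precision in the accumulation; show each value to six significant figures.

Integral: ∫_3^31 1/x^4 dx = 0.0123345.
Boundary: ½(f(3) + f(31)) = ½(0.0123457 + 1.08281e-06) = 0.00617338.
Integral + boundary = 0.0185079.
Order-1 term: 1/12 · (-1.39718e-07 − (-0.0164609)) = 0.00137173.

S_1 ≈ 0.0198796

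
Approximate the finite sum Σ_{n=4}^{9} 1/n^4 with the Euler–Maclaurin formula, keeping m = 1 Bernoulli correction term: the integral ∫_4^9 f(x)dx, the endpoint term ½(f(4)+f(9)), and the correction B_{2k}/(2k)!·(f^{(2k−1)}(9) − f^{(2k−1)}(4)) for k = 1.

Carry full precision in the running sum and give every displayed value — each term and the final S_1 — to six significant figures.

Integral: ∫_4^9 1/x^4 dx = 0.00475109.
½[f(4) + f(9)] = ½[0.00390625 + 0.000152416] = 0.00202933.
Running total after boundary: 0.00678042.
Correction k=1: B_{2}/2! · (f^{(1)}(9) − f^{(1)}(4)) = 1/12 · (-6.77404e-05 − (-0.00390625)) = 0.000319876.

S_1 ≈ 0.00710029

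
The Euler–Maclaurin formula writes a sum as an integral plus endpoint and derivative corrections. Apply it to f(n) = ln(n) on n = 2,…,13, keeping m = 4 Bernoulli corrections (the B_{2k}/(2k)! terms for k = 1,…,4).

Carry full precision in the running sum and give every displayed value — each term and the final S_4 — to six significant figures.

Integral: ∫_2^13 ln(x) dx = 20.9580.
Endpoint term: (f(2) + f(13))/2 = (0.693147 + 2.56495)/2 = 1.62905.
Running total after boundary: 22.5871.
k=1: B_{2}/(2)! × [f^{(1)}(13) − f^{(1)}(2)] = 1/12 × (0.0769231 − 0.500000) = -0.0352564.
Partial sum through k=1: 22.5518.
k=2: B_{4}/(4)! × [f^{(3)}(13) − f^{(3)}(2)] = −1/720 × (0.000910332 − 0.250000) = 0.000345958.
Partial sum through k=2: 22.5522.
k=3: B_{6}/(6)! × [f^{(5)}(13) − f^{(5)}(2)] = 1/30240 × (6.46390e-05 − 0.750000) = -2.47994e-05.
Partial sum through k=3: 22.5522.
k=4: B_{8}/(8)! × [f^{(7)}(13) − f^{(7)}(2)] = −1/1209600 × (1.14744e-05 − 5.62500) = 4.65029e-06.

S_4 ≈ 22.5522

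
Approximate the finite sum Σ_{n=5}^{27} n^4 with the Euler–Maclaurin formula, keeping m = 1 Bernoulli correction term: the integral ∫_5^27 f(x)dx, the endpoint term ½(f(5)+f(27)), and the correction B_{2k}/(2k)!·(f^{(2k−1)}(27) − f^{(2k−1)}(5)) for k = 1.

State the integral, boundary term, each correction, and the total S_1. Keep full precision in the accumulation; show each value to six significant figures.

S_1 ≈ 3.14171e+06

The integral term ∫_5^27 x^4 dx = 2.86916e+06.
½[f(5) + f(27)] = ½[625.000 + 531441] = 266033.
Integral + boundary = 3.13519e+06.
Correction k=1: B_{2}/2! · (f^{(1)}(27) − f^{(1)}(5)) = 1/12 · (78732.0 − 500.000) = 6519.33.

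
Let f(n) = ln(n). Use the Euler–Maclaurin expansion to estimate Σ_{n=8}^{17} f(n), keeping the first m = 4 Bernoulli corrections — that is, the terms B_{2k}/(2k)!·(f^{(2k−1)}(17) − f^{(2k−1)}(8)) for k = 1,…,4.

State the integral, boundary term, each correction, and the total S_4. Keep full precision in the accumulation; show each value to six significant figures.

S_4 ≈ 24.9799

Integral: ∫_8^17 ln(x) dx = 22.5291.
Boundary: ½(f(8) + f(17)) = ½(2.07944 + 2.83321) = 2.45633.
So far: 24.9854.
k=1: B_{2}/(2)! × [f^{(1)}(17) − f^{(1)}(8)] = 1/12 × (0.0588235 − 0.125000) = -0.00551471.
Running total after k=1: 24.9799.
k=2: B_{4}/(4)! × [f^{(3)}(17) − f^{(3)}(8)] = −1/720 × (0.000407083 − 0.00390625) = 4.85995e-06.
Running total after k=2: 24.9799.
k=3: B_{6}/(6)! × [f^{(5)}(17) − f^{(5)}(8)] = 1/30240 × (1.69031e-05 − 0.000732422) = -2.36613e-08.
Running total after k=3: 24.9799.
k=4: B_{8}/(8)! × [f^{(7)}(17) − f^{(7)}(8)] = −1/1209600 × (1.75465e-06 − 0.000343323) = 2.82381e-10.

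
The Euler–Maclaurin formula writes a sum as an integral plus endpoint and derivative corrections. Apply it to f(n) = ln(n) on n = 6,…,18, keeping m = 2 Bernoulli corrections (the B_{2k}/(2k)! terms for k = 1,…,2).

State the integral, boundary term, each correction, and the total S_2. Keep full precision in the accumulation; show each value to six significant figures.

S_2 ≈ 31.6080

Integral: ∫_6^18 ln(x) dx = 29.2761.
½[f(6) + f(18)] = ½[1.79176 + 2.89037] = 2.34107.
Integral + boundary = 31.6172.
Correction k=1: B_{2}/2! · (f^{(1)}(18) − f^{(1)}(6)) = 1/12 · (0.0555556 − 0.166667) = -0.00925926.
Running total after k=1: 31.6079.
Correction k=2: B_{4}/4! · (f^{(3)}(18) − f^{(3)}(6)) = −1/720 · (0.000342936 − 0.00925926) = 1.23838e-05.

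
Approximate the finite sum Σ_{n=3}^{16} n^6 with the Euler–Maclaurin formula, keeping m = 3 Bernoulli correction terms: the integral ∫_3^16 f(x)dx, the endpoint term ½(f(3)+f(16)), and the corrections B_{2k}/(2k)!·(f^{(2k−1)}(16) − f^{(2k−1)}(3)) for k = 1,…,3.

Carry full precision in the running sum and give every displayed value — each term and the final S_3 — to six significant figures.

The integral term ∫_3^16 x^6 dx = 3.83476e+07.
Boundary: ½(f(3) + f(16)) = ½(729.000 + 1.67772e+07) = 8.38897e+06.
Running total after boundary: 4.67366e+07.
Correction k=1: B_{2}/2! · (f^{(1)}(16) − f^{(1)}(3)) = 1/12 · (6.29146e+06 − 1458.00) = 524166.
Partial sum through k=1: 4.72607e+07.
Correction k=2: B_{4}/4! · (f^{(3)}(16) − f^{(3)}(3)) = −1/720 · (491520 − 3240.00) = -678.167.
Partial sum through k=2: 4.72601e+07.
Correction k=3: B_{6}/6! · (f^{(5)}(16) − f^{(5)}(3)) = 1/30240 · (11520.0 − 2160.00) = 0.309524.

S_3 ≈ 4.72601e+07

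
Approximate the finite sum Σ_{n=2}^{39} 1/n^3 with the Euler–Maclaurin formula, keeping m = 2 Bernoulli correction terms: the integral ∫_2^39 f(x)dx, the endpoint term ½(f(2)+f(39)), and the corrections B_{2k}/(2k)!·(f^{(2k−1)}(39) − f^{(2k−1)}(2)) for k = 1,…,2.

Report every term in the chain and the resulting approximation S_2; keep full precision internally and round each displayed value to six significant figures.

∫_2^39 1/x^3 dx evaluates to 0.124671.
Endpoint term: (f(2) + f(39))/2 = (0.125000 + 1.68580e-05)/2 = 0.0625084.
Integral + boundary = 0.187180.
Correction k=1: B_{2}/2! · (f^{(1)}(39) − f^{(1)}(2)) = 1/12 · (-1.29677e-06 − (-0.187500)) = 0.0156249.
Running total after k=1: 0.202805.
Correction k=2: B_{4}/4! · (f^{(3)}(39) − f^{(3)}(2)) = −1/720 · (-1.70515e-08 − (-0.937500)) = -0.00130208.

S_2 ≈ 0.201503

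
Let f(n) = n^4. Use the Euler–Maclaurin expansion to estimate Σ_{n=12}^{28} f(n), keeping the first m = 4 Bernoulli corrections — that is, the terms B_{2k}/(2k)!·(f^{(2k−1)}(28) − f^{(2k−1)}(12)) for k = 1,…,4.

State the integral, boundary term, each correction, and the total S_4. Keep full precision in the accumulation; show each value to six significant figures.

S_4 ≈ 3.71674e+06

The integral term ∫_12^28 x^4 dx = 3.39231e+06.
Boundary: ½(f(12) + f(28)) = ½(20736.0 + 614656) = 317696.
Running total after boundary: 3.71000e+06.
Order-1 term: 1/12 · (87808.0 − 6912.00) = 6741.33.
Running total after k=1: 3.71674e+06.
Order-2 term: −1/720 · (672.000 − 288.000) = -0.533333.
Running total after k=2: 3.71674e+06.
Order-3 term: 1/30240 · (0.00000 − 0.00000) = 0.00000.
Running total after k=3: 3.71674e+06.
Order-4 term: −1/1209600 · (0.00000 − 0.00000) = 0.00000.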